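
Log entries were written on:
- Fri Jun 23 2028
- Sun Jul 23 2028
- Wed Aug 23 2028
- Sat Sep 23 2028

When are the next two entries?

Mon Oct 23 2028, Thu Nov 23 2028

Gaps: 30, 31, 31 days — not constant. Every event is on the 23rd of the month.
Pattern: the 23rd of each month.
Next: October 2028 → Mon Oct 23 2028.
November 2028: Thu Nov 23 2028.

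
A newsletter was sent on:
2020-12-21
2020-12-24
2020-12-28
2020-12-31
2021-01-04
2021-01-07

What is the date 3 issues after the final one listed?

2021-01-18

The gap pattern 3, 4, 3, 4, 3 repeats every 2 events.
These are the Mondays and Thursdays of each week.
The following Monday is 2021-01-11.
Next Thursday: 2021-01-14.
Next Monday: 2021-01-18.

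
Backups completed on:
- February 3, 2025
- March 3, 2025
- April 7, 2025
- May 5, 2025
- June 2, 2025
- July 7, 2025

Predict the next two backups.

August 4, 2025; September 1, 2025

Gaps: 28, 35, 28, 28, 35 days — a mix of 28 and 35. Every date is a Monday.
Each is the 1st Monday of its month.
August 2025 — 1st Monday is August 4, 2025.
1st Monday of September 2025: September 1, 2025.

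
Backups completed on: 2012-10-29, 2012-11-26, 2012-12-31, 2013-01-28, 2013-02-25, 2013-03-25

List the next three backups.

2013-04-29, 2013-05-27, 2013-06-24

All Mondays; the gaps (28, 35, 28, 28, 28) vary with month length.
This is the last Monday of each month.
April 2013 ends with Monday 2013-04-29.
Last Monday of May 2013: 2013-05-27.
June 2013 ends with Monday 2013-06-24.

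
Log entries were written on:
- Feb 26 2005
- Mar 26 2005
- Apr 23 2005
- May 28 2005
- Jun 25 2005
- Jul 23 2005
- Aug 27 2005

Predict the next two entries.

All dates are Saturdays, 28, 28, 35, 28, 28, 35 days apart.
Specifically, the 4th Saturday of each month.
September 2005 — 4th Saturday is Sep 24 2005.
4th Saturday of October 2005: Oct 22 2005.

Sep 24 2005, Oct 22 2005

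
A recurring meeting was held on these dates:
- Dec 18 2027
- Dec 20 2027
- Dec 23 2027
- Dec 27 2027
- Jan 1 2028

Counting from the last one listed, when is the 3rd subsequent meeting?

Jan 22 2028

The spacing grows by 1 each time: 2, 3, 4, 5 days.
Next gap: 6 days. Jan 1 2028 + 6 days = Jan 7 2028.
Next gap: 7 days. Jan 7 2028 + 7 days = Jan 14 2028.
Next gap: 8 days. Jan 14 2028 + 8 days = Jan 22 2028.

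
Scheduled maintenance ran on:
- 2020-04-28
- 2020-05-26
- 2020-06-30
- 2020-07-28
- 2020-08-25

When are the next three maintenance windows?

2020-09-29, 2020-10-27, 2020-11-24

All Tuesdays; the gaps (28, 35, 28, 28) vary with month length.
This is the last Tuesday of each month.
Last Tuesday of September 2020: 2020-09-29.
October 2020 ends with Tuesday 2020-10-27.
November 2020 ends with Tuesday 2020-11-24.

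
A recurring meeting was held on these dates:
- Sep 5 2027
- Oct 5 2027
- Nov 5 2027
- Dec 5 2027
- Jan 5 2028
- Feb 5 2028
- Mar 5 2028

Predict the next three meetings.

Apr 5 2028, May 5 2028, Jun 5 2028

Each date is the 5th; the gaps (30, 31, 30, 31, 31, 29) track the month lengths.
The rule is the 5th of each month.
April 2028: Apr 5 2028.
Next: May 2028 → May 5 2028.
June 2028: Jun 5 2028.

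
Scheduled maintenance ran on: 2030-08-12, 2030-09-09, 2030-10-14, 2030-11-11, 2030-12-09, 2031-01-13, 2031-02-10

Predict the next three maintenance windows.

2031-03-10, 2031-04-14, 2031-05-12

Gaps: 28, 35, 28, 28, 35, 28 days — a mix of 28 and 35. Every date is a Monday.
Each is the 2nd Monday of its month.
March 2031 — 2nd Monday is 2031-03-10.
2nd Monday of April 2031: 2031-04-14.
2nd Monday of May 2031: 2031-05-12.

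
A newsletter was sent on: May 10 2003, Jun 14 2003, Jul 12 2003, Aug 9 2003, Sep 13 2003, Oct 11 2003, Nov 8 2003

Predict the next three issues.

Dec 13 2003, Jan 10 2004, Feb 14 2004

Gaps: 35, 28, 28, 35, 28, 28 days — a mix of 28 and 35. Every date is a Saturday.
Each is the 2nd Saturday of its month.
2nd Saturday of December 2003: Dec 13 2003.
2nd Saturday of January 2004: Jan 10 2004.
2nd Saturday of February 2004: Feb 14 2004.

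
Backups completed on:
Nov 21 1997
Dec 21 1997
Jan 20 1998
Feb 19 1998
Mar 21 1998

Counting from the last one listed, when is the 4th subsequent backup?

Jul 19 1998

The spacing is 30, 30, 30, 30 days — always 30 days.
Mar 21 1998 + 30 days = Apr 20 1998.
Apr 20 1998 + 30 days = May 20 1998.
May 20 1998 + 30 days = Jun 19 1998.
Jun 19 1998 + 30 days = Jul 19 1998.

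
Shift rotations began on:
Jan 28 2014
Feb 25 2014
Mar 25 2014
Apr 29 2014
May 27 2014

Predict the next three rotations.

Jun 24 2014, Jul 29 2014, Aug 26 2014

All Tuesdays; the gaps (28, 28, 35, 28) vary with month length.
This is the last Tuesday of each month.
Last Tuesday of June 2014: Jun 24 2014.
Last Tuesday of July 2014: Jul 29 2014.
August 2014 ends with Tuesday Aug 26 2014.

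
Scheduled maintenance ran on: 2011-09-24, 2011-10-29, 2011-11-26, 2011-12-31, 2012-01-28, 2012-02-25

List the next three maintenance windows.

2012-03-31, 2012-04-28, 2012-05-26

These are Saturdays with 35, 28, 35, 28, 28-day gaps.
Each is the final Saturday of its month — 2011-10-29 is past the 28th, so '4th Saturday' doesn't fit.
March 2012 ends with Saturday 2012-03-31.
April 2012 ends with Saturday 2012-04-28.
Last Saturday of May 2012: 2012-05-26.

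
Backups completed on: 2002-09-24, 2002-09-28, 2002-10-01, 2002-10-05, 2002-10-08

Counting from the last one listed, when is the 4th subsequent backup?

Every event lands on a Tuesday or Saturday (gaps cycle 4, 3, 4, 3).
So the schedule is: every Tuesday and Saturday.
Next Saturday: 2002-10-12.
The following Tuesday is 2002-10-15.
Next Saturday: 2002-10-19.
Next Tuesday: 2002-10-22.

2002-10-22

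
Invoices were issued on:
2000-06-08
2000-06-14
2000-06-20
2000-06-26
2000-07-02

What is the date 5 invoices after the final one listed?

2000-08-01

Gaps between consecutive events: 6, 6, 6, 6 days — a constant 6-day interval.
2000-07-02 + 6 days = 2000-07-08.
2000-07-08 + 6 days = 2000-07-14.
2000-07-14 + 6 days = 2000-07-20.
2000-07-20 + 6 days = 2000-07-26.
2000-07-26 + 6 days = 2000-08-01.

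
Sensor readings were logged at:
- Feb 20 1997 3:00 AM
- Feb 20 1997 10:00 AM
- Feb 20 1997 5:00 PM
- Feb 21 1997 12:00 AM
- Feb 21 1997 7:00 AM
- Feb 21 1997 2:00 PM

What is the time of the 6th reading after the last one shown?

Feb 23 1997 8:00 AM

The interval is a steady 7 hours (7, 7, 7, 7, 7).
Feb 21 1997 2:00 PM + 7 h = Feb 21 1997 9:00 PM.
Feb 21 1997 9:00 PM + 7 h = Feb 22 1997 4:00 AM.
Feb 22 1997 4:00 AM + 7 h = Feb 22 1997 11:00 AM.
Feb 22 1997 11:00 AM + 7 h = Feb 22 1997 6:00 PM.
Feb 22 1997 6:00 PM + 7 h = Feb 23 1997 1:00 AM.
Feb 23 1997 1:00 AM + 7 h = Feb 23 1997 8:00 AM.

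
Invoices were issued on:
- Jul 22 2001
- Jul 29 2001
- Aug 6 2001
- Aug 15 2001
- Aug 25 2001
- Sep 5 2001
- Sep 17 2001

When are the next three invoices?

The spacing grows by 1 each time: 7, 8, 9, 10, 11, 12 days.
Next gap: 13 days. Sep 17 2001 + 13 days = Sep 30 2001.
Next gap: 14 days. Sep 30 2001 + 14 days = Oct 14 2001.
Next gap: 15 days. Oct 14 2001 + 15 days = Oct 29 2001.

Sep 30 2001, Oct 14 2001, Oct 29 2001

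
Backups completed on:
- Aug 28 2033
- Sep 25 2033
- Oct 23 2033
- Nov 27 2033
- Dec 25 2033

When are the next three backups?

Gaps: 28, 28, 35, 28 days — a mix of 28 and 35. Every date is a Sunday.
Each is the 4th Sunday of its month.
January 2034 — 4th Sunday is Jan 22 2034.
February 2034 — 4th Sunday is Feb 26 2034.
4th Sunday of March 2034: Mar 26 2034.

Jan 22 2034, Feb 26 2034, Mar 26 2034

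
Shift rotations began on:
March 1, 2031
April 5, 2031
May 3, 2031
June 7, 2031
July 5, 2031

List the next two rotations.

All dates are Saturdays, 35, 28, 35, 28 days apart.
Specifically, the 1st Saturday of each month.
1st Saturday of August 2031: August 2, 2031.
September 2031 — 1st Saturday is September 6, 2031.

August 2, 2031; September 6, 2031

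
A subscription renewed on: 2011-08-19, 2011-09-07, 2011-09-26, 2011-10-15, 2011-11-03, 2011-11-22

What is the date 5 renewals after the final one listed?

Gaps between consecutive events: 19, 19, 19, 19, 19 days — a constant 19-day interval.
2011-11-22 + 19 days = 2011-12-11.
2011-12-11 + 19 days = 2011-12-30.
2011-12-30 + 19 days = 2012-01-18.
2012-01-18 + 19 days = 2012-02-06.
2012-02-06 + 19 days = 2012-02-25.

2012-02-25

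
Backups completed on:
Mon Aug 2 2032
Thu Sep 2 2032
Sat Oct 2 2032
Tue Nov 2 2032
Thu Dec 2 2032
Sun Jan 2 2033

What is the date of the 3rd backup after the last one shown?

Gaps: 31, 30, 31, 30, 31 days — not constant. Every event is on the 2nd of the month.
Pattern: the 2nd of each month.
Next: February 2033 → Wed Feb 2 2033.
March 2033: Wed Mar 2 2033.
Next: April 2033 → Sat Apr 2 2033.

Sat Apr 2 2033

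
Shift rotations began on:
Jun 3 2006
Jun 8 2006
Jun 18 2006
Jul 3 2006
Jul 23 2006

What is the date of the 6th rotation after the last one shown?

Gaps: 5, 10, 15, 20 days — each gap is 5 larger than the previous one.
Next gap: 25 days. Jul 23 2006 + 25 days = Aug 17 2006.
Next gap: 30 days. Aug 17 2006 + 30 days = Sep 16 2006.
Next gap: 35 days. Sep 16 2006 + 35 days = Oct 21 2006.
Next gap: 40 days. Oct 21 2006 + 40 days = Nov 30 2006.
Next gap: 45 days. Nov 30 2006 + 45 days = Jan 14 2007.
Next gap: 50 days. Jan 14 2007 + 50 days = Mar 5 2007.

Mar 5 2007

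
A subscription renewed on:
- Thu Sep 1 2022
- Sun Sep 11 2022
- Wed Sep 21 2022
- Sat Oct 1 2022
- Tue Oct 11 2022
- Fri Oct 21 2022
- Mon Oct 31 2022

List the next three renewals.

Thu Nov 10 2022, Sun Nov 20 2022, Wed Nov 30 2022

Gaps between consecutive events: 10, 10, 10, 10, 10, 10 days — a constant 10-day interval.
Mon Oct 31 2022 + 10 days = Thu Nov 10 2022.
Thu Nov 10 2022 + 10 days = Sun Nov 20 2022.
Sun Nov 20 2022 + 10 days = Wed Nov 30 2022.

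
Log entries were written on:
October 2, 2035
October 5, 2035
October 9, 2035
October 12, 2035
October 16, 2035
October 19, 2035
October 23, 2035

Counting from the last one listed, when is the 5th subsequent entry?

Gaps: 3, 4, 3, 4, 3, 4 days — not constant, but cyclic with period 2.
The events fall on every Tuesday and Friday.
Next Friday: October 26, 2035.
The following Tuesday is October 30, 2035.
Next Friday: November 2, 2035.
Next Tuesday: November 6, 2035.
The following Friday is November 9, 2035.

November 9, 2035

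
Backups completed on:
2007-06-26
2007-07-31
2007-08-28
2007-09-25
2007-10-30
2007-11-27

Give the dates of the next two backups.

2007-12-25, 2008-01-29

All Tuesdays; the gaps (35, 28, 28, 35, 28) vary with month length.
This is the last Tuesday of each month.
Last Tuesday of December 2007: 2007-12-25.
January 2008 ends with Tuesday 2008-01-29.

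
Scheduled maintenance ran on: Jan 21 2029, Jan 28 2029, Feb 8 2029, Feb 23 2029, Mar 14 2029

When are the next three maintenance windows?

Apr 6 2029, May 3 2029, Jun 3 2029

Intervals are 7, 11, 15, 19 days — an arithmetic progression with common difference 4.
Next gap: 23 days. Mar 14 2029 + 23 days = Apr 6 2029.
Next gap: 27 days. Apr 6 2029 + 27 days = May 3 2029.
Next gap: 31 days. May 3 2029 + 31 days = Jun 3 2029.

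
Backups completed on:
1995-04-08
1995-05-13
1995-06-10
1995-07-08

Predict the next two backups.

Gaps: 35, 28, 28 days — a mix of 28 and 35. Every date is a Saturday.
Each is the 2nd Saturday of its month.
2nd Saturday of August 1995: 1995-08-12.
September 1995 — 2nd Saturday is 1995-09-09.

1995-08-12, 1995-09-09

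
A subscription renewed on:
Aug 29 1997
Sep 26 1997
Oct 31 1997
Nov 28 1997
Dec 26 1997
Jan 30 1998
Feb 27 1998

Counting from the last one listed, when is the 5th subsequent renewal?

Every date is a Friday; gaps 28, 35, 28, 28, 35, 28 days.
Each is the last Friday of its month (at least one falls on the 29th or later, ruling out '4th Friday').
March 1998 ends with Friday Mar 27 1998.
April 1998 ends with Friday Apr 24 1998.
May 1998 ends with Friday May 29 1998.
June 1998 ends with Friday Jun 26 1998.
Last Friday of July 1998: Jul 31 1998.

Jul 31 1998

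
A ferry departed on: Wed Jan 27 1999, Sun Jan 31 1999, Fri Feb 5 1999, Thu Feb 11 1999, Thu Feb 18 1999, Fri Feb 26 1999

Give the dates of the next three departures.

Sun Mar 7 1999, Wed Mar 17 1999, Sun Mar 28 1999

Intervals are 4, 5, 6, 7, 8 days — an arithmetic progression with common difference 1.
Next gap: 9 days. Fri Feb 26 1999 + 9 days = Sun Mar 7 1999.
Next gap: 10 days. Sun Mar 7 1999 + 10 days = Wed Mar 17 1999.
Next gap: 11 days. Wed Mar 17 1999 + 11 days = Sun Mar 28 1999.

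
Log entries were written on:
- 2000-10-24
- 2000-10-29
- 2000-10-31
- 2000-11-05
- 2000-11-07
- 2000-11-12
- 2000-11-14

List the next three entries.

Every event lands on a Tuesday or Sunday (gaps cycle 5, 2, 5, 2, 5, 2).
So the schedule is: every Tuesday and Sunday.
Next Sunday: 2000-11-19.
Next Tuesday: 2000-11-21.
The following Sunday is 2000-11-26.

2000-11-19, 2000-11-21, 2000-11-26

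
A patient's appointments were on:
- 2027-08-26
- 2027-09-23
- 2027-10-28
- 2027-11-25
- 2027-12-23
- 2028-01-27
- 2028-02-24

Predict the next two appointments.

2028-03-23, 2028-04-27

Gaps: 28, 35, 28, 28, 35, 28 days — a mix of 28 and 35. Every date is a Thursday.
Each is the 4th Thursday of its month.
4th Thursday of March 2028: 2028-03-23.
April 2028 — 4th Thursday is 2028-04-27.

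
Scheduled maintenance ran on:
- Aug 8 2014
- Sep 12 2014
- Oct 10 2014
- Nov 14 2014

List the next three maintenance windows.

Gaps: 35, 28, 35 days — a mix of 28 and 35. Every date is a Friday.
Each is the 2nd Friday of its month.
2nd Friday of December 2014: Dec 12 2014.
2nd Friday of January 2015: Jan 9 2015.
2nd Friday of February 2015: Feb 13 2015.

Dec 12 2014, Jan 9 2015, Feb 13 2015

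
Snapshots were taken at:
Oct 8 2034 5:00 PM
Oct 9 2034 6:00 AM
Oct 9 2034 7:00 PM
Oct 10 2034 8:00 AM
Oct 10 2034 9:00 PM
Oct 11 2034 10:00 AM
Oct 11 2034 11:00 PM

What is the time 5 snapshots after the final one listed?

Oct 14 2034 4:00 PM

Spacing: 13, 13, 13, 13, 13, 13 h — constant 13 h.
Oct 11 2034 11:00 PM + 13 h = Oct 12 2034 12:00 PM.
Oct 12 2034 12:00 PM + 13 h = Oct 13 2034 1:00 AM.
Oct 13 2034 1:00 AM + 13 h = Oct 13 2034 2:00 PM.
Oct 13 2034 2:00 PM + 13 h = Oct 14 2034 3:00 AM.
Oct 14 2034 3:00 AM + 13 h = Oct 14 2034 4:00 PM.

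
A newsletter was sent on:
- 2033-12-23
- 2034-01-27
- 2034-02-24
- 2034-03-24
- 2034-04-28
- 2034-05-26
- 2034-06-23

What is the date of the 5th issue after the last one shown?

2034-11-24

Gaps: 35, 28, 28, 35, 28, 28 days — a mix of 28 and 35. Every date is a Friday.
Each is the 4th Friday of its month.
July 2034 — 4th Friday is 2034-07-28.
4th Friday of August 2034: 2034-08-25.
September 2034 — 4th Friday is 2034-09-22.
4th Friday of October 2034: 2034-10-27.
4th Friday of November 2034: 2034-11-24.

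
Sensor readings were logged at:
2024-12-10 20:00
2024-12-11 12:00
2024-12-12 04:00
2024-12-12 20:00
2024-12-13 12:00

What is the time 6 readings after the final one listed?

The interval is a steady 16 hours (16, 16, 16, 16).
2024-12-13 12:00 + 16 h = 2024-12-14 04:00.
2024-12-14 04:00 + 16 h = 2024-12-14 20:00.
2024-12-14 20:00 + 16 h = 2024-12-15 12:00.
2024-12-15 12:00 + 16 h = 2024-12-16 04:00.
2024-12-16 04:00 + 16 h = 2024-12-16 20:00.
2024-12-16 20:00 + 16 h = 2024-12-17 12:00.

2024-12-17 12:00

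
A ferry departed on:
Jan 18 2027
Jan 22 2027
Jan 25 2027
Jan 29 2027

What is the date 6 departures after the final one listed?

The gap pattern 4, 3, 4 repeats every 2 events.
These are the Mondays and Fridays of each week.
The following Monday is Feb 1 2027.
The following Friday is Feb 5 2027.
The following Monday is Feb 8 2027.
The following Friday is Feb 12 2027.
The following Monday is Feb 15 2027.
Next Friday: Feb 19 2027.

Feb 19 2027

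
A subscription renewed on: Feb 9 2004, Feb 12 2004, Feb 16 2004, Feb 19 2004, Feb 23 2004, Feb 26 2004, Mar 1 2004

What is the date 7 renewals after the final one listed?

Every event lands on a Monday or Thursday (gaps cycle 3, 4, 3, 4, 3, 4).
So the schedule is: every Monday and Thursday.
Next Thursday: Mar 4 2004.
The following Monday is Mar 8 2004.
Next Thursday: Mar 11 2004.
Next Monday: Mar 15 2004.
Next Thursday: Mar 18 2004.
Next Monday: Mar 22 2004.
Next Thursday: Mar 25 2004.

Mar 25 2004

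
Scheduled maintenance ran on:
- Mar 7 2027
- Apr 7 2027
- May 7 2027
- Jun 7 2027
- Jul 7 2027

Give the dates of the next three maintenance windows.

Aug 7 2027, Sep 7 2027, Oct 7 2027

The day-of-month is always 7 (31, 30, 31, 30 days between events).
So this recurs on the 7th of each month.
Next: August 2027 → Aug 7 2027.
September 2027: Sep 7 2027.
Next: October 2027 → Oct 7 2027.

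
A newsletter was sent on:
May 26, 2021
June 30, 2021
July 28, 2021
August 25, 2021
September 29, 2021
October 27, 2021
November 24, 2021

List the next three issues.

December 29, 2021; January 26, 2022; February 23, 2022

These are Wednesdays with 35, 28, 28, 35, 28, 28-day gaps.
Each is the final Wednesday of its month — June 30, 2021 is past the 28th, so '4th Wednesday' doesn't fit.
Last Wednesday of December 2021: December 29, 2021.
Last Wednesday of January 2022: January 26, 2022.
Last Wednesday of February 2022: February 23, 2022.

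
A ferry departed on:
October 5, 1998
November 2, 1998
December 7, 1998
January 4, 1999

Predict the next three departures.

February 1, 1999; March 1, 1999; April 5, 1999

Gaps: 28, 35, 28 days — a mix of 28 and 35. Every date is a Monday.
Each is the 1st Monday of its month.
1st Monday of February 1999: February 1, 1999.
March 1999 — 1st Monday is March 1, 1999.
1st Monday of April 1999: April 5, 1999.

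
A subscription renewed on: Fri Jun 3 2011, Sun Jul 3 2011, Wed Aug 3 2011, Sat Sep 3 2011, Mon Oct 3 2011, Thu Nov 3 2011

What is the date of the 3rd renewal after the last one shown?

The day-of-month is always 3 (30, 31, 31, 30, 31 days between events).
So this recurs on the 3rd of each month.
Next: December 2011 → Sat Dec 3 2011.
Next: January 2012 → Tue Jan 3 2012.
Next: February 2012 → Fri Feb 3 2012.

Fri Feb 3 2012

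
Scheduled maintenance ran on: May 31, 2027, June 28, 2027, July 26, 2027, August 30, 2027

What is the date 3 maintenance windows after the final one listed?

Every date is a Monday; gaps 28, 28, 35 days.
Each is the last Monday of its month (at least one falls on the 29th or later, ruling out '4th Monday').
Last Monday of September 2027: September 27, 2027.
October 2027 ends with Monday October 25, 2027.
Last Monday of November 2027: November 29, 2027.

November 29, 2027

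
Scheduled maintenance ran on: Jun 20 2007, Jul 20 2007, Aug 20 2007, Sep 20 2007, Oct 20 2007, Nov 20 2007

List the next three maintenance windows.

The day-of-month is always 20 (30, 31, 31, 30, 31 days between events).
So this recurs on the 20th of each month.
December 2007: Dec 20 2007.
Next: January 2008 → Jan 20 2008.
Next: February 2008 → Feb 20 2008.

Dec 20 2007, Jan 20 2008, Feb 20 2008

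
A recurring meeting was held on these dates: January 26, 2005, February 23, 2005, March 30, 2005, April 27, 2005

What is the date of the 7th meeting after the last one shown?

All Wednesdays; the gaps (28, 35, 28) vary with month length.
This is the last Wednesday of each month.
May 2005 ends with Wednesday May 25, 2005.
June 2005 ends with Wednesday June 29, 2005.
Last Wednesday of July 2005: July 27, 2005.
August 2005 ends with Wednesday August 31, 2005.
Last Wednesday of September 2005: September 28, 2005.
Last Wednesday of October 2005: October 26, 2005.
Last Wednesday of November 2005: November 30, 2005.

November 30, 2005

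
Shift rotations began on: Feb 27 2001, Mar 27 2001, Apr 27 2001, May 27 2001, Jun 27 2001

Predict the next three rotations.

Jul 27 2001, Aug 27 2001, Sep 27 2001

The day-of-month is always 27 (28, 31, 30, 31 days between events).
So this recurs on the 27th of each month.
Next: July 2001 → Jul 27 2001.
August 2001: Aug 27 2001.
Next: September 2001 → Sep 27 2001.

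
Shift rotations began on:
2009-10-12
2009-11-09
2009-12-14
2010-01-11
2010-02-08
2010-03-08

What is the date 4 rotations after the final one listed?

These are Mondays at 28- or 35-day spacing (28, 35, 28, 28, 28).
The pattern: 2nd Monday of the month.
2nd Monday of April 2010: 2010-04-12.
2nd Monday of May 2010: 2010-05-10.
2nd Monday of June 2010: 2010-06-14.
2nd Monday of July 2010: 2010-07-12.

2010-07-12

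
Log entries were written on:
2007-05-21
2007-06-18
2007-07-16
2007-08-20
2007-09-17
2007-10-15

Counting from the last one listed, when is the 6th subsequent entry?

All dates are Mondays, 28, 28, 35, 28, 28 days apart.
Specifically, the 3rd Monday of each month.
November 2007 — 3rd Monday is 2007-11-19.
3rd Monday of December 2007: 2007-12-17.
January 2008 — 3rd Monday is 2008-01-21.
3rd Monday of February 2008: 2008-02-18.
March 2008 — 3rd Monday is 2008-03-17.
April 2008 — 3rd Monday is 2008-04-21.

2008-04-21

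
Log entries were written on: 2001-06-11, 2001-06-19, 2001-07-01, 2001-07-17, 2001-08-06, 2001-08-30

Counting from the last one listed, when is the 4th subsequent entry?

2002-01-13

Intervals are 8, 12, 16, 20, 24 days — an arithmetic progression with common difference 4.
Next gap: 28 days. 2001-08-30 + 28 days = 2001-09-27.
Next gap: 32 days. 2001-09-27 + 32 days = 2001-10-29.
Next gap: 36 days. 2001-10-29 + 36 days = 2001-12-04.
Next gap: 40 days. 2001-12-04 + 40 days = 2002-01-13.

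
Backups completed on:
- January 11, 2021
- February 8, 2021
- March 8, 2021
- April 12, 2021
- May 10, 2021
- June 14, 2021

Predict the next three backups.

July 12, 2021; August 9, 2021; September 13, 2021

These are Mondays at 28- or 35-day spacing (28, 28, 35, 28, 35).
The pattern: 2nd Monday of the month.
2nd Monday of July 2021: July 12, 2021.
August 2021 — 2nd Monday is August 9, 2021.
September 2021 — 2nd Monday is September 13, 2021.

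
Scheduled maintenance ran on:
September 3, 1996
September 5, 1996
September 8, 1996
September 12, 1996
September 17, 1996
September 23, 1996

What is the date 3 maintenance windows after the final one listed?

The spacing grows by 1 each time: 2, 3, 4, 5, 6 days.
Next gap: 7 days. September 23, 1996 + 7 days = September 30, 1996.
Next gap: 8 days. September 30, 1996 + 8 days = October 8, 1996.
Next gap: 9 days. October 8, 1996 + 9 days = October 17, 1996.

October 17, 1996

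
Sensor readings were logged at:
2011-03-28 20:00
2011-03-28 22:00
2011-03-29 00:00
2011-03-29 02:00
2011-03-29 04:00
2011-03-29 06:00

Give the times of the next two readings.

2011-03-29 08:00, 2011-03-29 10:00

The interval is a steady 2 hours (2, 2, 2, 2, 2).
2011-03-29 06:00 + 2 h = 2011-03-29 08:00.
2011-03-29 08:00 + 2 h = 2011-03-29 10:00.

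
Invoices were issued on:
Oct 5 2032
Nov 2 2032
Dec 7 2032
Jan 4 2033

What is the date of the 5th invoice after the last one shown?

Jun 7 2033

Gaps: 28, 35, 28 days — a mix of 28 and 35. Every date is a Tuesday.
Each is the 1st Tuesday of its month.
1st Tuesday of February 2033: Feb 1 2033.
March 2033 — 1st Tuesday is Mar 1 2033.
April 2033 — 1st Tuesday is Apr 5 2033.
May 2033 — 1st Tuesday is May 3 2033.
June 2033 — 1st Tuesday is Jun 7 2033.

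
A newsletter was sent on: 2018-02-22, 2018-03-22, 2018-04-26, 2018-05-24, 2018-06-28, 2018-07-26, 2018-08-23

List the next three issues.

2018-09-27, 2018-10-25, 2018-11-22

Gaps: 28, 35, 28, 35, 28, 28 days — a mix of 28 and 35. Every date is a Thursday.
Each is the 4th Thursday of its month.
4th Thursday of September 2018: 2018-09-27.
4th Thursday of October 2018: 2018-10-25.
November 2018 — 4th Thursday is 2018-11-22.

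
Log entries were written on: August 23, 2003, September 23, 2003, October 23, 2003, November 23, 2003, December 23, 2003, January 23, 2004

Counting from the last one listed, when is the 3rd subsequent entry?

April 23, 2004

The day-of-month is always 23 (31, 30, 31, 30, 31 days between events).
So this recurs on the 23rd of each month.
February 2004: February 23, 2004.
March 2004: March 23, 2004.
Next: April 2004 → April 23, 2004.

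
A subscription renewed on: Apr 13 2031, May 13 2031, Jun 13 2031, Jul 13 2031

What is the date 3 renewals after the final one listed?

The day-of-month is always 13 (30, 31, 30 days between events).
So this recurs on the 13th of each month.
Next: August 2031 → Aug 13 2031.
Next: September 2031 → Sep 13 2031.
October 2031: Oct 13 2031.

Oct 13 2031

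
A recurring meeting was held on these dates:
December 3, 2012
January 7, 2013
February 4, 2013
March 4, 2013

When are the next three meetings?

Gaps: 35, 28, 28 days — a mix of 28 and 35. Every date is a Monday.
Each is the 1st Monday of its month.
April 2013 — 1st Monday is April 1, 2013.
1st Monday of May 2013: May 6, 2013.
1st Monday of June 2013: June 3, 2013.

April 1, 2013; May 6, 2013; June 3, 2013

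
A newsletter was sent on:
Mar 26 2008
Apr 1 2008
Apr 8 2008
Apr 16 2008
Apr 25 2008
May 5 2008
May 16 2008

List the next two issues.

Gaps: 6, 7, 8, 9, 10, 11 days — each gap is 1 larger than the previous one.
Next gap: 12 days. May 16 2008 + 12 days = May 28 2008.
Next gap: 13 days. May 28 2008 + 13 days = Jun 10 2008.

May 28 2008, Jun 10 2008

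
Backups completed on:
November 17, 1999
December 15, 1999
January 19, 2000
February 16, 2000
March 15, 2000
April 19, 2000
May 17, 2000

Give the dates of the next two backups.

Gaps: 28, 35, 28, 28, 35, 28 days — a mix of 28 and 35. Every date is a Wednesday.
Each is the 3rd Wednesday of its month.
3rd Wednesday of June 2000: June 21, 2000.
3rd Wednesday of July 2000: July 19, 2000.

June 21, 2000; July 19, 2000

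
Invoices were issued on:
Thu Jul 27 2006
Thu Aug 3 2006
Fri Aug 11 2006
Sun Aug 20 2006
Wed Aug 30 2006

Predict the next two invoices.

Sun Sep 10 2006, Fri Sep 22 2006

Intervals are 7, 8, 9, 10 days — an arithmetic progression with common difference 1.
Next gap: 11 days. Wed Aug 30 2006 + 11 days = Sun Sep 10 2006.
Next gap: 12 days. Sun Sep 10 2006 + 12 days = Fri Sep 22 2006.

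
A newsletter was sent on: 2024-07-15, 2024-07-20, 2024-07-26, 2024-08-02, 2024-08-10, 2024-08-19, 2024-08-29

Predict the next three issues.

2024-09-09, 2024-09-21, 2024-10-04

Gaps: 5, 6, 7, 8, 9, 10 days — each gap is 1 larger than the previous one.
Next gap: 11 days. 2024-08-29 + 11 days = 2024-09-09.
Next gap: 12 days. 2024-09-09 + 12 days = 2024-09-21.
Next gap: 13 days. 2024-09-21 + 13 days = 2024-10-04.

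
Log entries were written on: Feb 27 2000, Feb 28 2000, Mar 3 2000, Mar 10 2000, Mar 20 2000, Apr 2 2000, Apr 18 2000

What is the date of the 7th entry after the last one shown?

The spacing grows by 3 each time: 1, 4, 7, 10, 13, 16 days.
Next gap: 19 days. Apr 18 2000 + 19 days = May 7 2000.
Next gap: 22 days. May 7 2000 + 22 days = May 29 2000.
Next gap: 25 days. May 29 2000 + 25 days = Jun 23 2000.
Next gap: 28 days. Jun 23 2000 + 28 days = Jul 21 2000.
Next gap: 31 days. Jul 21 2000 + 31 days = Aug 21 2000.
Next gap: 34 days. Aug 21 2000 + 34 days = Sep 24 2000.
Next gap: 37 days. Sep 24 2000 + 37 days = Oct 31 2000.

Oct 31 2000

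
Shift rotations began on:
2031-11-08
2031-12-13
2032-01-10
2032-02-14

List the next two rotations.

2032-03-13, 2032-04-10

Gaps: 35, 28, 35 days — a mix of 28 and 35. Every date is a Saturday.
Each is the 2nd Saturday of its month.
2nd Saturday of March 2032: 2032-03-13.
April 2032 — 2nd Saturday is 2032-04-10.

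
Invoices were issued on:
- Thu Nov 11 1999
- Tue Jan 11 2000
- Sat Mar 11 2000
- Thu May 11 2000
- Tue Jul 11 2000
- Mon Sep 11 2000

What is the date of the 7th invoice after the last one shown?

Sun Nov 11 2001

Each date is the 11th; the gaps (61, 60, 61, 61, 62) track the month lengths.
The rule is the 11th of every 2 months.
Next: November 2000 → Sat Nov 11 2000.
Next: January 2001 → Thu Jan 11 2001.
March 2001: Sun Mar 11 2001.
May 2001: Fri May 11 2001.
July 2001: Wed Jul 11 2001.
Next: September 2001 → Tue Sep 11 2001.
Next: November 2001 → Sun Nov 11 2001.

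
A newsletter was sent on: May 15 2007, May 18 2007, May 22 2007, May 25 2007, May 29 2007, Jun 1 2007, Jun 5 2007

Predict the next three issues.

Jun 8 2007, Jun 12 2007, Jun 15 2007

The gap pattern 3, 4, 3, 4, 3, 4 repeats every 2 events.
These are the Tuesdays and Fridays of each week.
The following Friday is Jun 8 2007.
Next Tuesday: Jun 12 2007.
Next Friday: Jun 15 2007.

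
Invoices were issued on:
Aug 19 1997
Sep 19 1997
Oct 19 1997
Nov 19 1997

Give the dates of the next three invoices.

Dec 19 1997, Jan 19 1998, Feb 19 1998

The day-of-month is always 19 (31, 30, 31 days between events).
So this recurs on the 19th of each month.
Next: December 1997 → Dec 19 1997.
Next: January 1998 → Jan 19 1998.
Next: February 1998 → Feb 19 1998.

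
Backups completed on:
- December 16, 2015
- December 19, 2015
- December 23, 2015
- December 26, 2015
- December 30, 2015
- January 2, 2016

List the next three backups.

Every event lands on a Wednesday or Saturday (gaps cycle 3, 4, 3, 4, 3).
So the schedule is: every Wednesday and Saturday.
The following Wednesday is January 6, 2016.
Next Saturday: January 9, 2016.
Next Wednesday: January 13, 2016.

January 6, 2016; January 9, 2016; January 13, 2016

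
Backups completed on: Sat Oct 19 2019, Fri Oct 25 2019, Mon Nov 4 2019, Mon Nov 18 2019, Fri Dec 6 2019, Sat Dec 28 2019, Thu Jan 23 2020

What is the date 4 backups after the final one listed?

Mon Jun 15 2020

The spacing grows by 4 each time: 6, 10, 14, 18, 22, 26 days.
Next gap: 30 days. Thu Jan 23 2020 + 30 days = Sat Feb 22 2020.
Next gap: 34 days. Sat Feb 22 2020 + 34 days = Fri Mar 27 2020.
Next gap: 38 days. Fri Mar 27 2020 + 38 days = Mon May 4 2020.
Next gap: 42 days. Mon May 4 2020 + 42 days = Mon Jun 15 2020.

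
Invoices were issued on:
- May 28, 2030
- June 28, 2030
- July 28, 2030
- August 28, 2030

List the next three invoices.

The day-of-month is always 28 (31, 30, 31 days between events).
So this recurs on the 28th of each month.
Next: September 2030 → September 28, 2030.
Next: October 2030 → October 28, 2030.
Next: November 2030 → November 28, 2030.

September 28, 2030; October 28, 2030; November 28, 2030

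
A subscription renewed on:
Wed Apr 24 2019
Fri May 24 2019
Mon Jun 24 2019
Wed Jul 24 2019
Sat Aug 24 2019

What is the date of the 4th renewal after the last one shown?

Each date is the 24th; the gaps (30, 31, 30, 31) track the month lengths.
The rule is the 24th of each month.
September 2019: Tue Sep 24 2019.
Next: October 2019 → Thu Oct 24 2019.
Next: November 2019 → Sun Nov 24 2019.
Next: December 2019 → Tue Dec 24 2019.

Tue Dec 24 2019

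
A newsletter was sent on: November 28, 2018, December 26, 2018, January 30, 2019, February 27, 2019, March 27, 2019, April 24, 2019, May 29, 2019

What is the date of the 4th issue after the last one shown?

September 25, 2019

Every date is a Wednesday; gaps 28, 35, 28, 28, 28, 35 days.
Each is the last Wednesday of its month (at least one falls on the 29th or later, ruling out '4th Wednesday').
June 2019 ends with Wednesday June 26, 2019.
Last Wednesday of July 2019: July 31, 2019.
August 2019 ends with Wednesday August 28, 2019.
September 2019 ends with Wednesday September 25, 2019.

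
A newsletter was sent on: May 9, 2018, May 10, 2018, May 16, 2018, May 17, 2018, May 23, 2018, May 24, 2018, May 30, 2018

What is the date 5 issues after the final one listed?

June 14, 2018

Gaps: 1, 6, 1, 6, 1, 6 days — not constant, but cyclic with period 2.
The events fall on every Wednesday and Thursday.
Next Thursday: May 31, 2018.
Next Wednesday: June 6, 2018.
The following Thursday is June 7, 2018.
Next Wednesday: June 13, 2018.
Next Thursday: June 14, 2018.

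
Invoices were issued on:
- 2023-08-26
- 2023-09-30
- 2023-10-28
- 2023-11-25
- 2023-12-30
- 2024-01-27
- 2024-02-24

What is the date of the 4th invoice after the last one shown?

2024-06-29

All Saturdays; the gaps (35, 28, 28, 35, 28, 28) vary with month length.
This is the last Saturday of each month.
Last Saturday of March 2024: 2024-03-30.
April 2024 ends with Saturday 2024-04-27.
Last Saturday of May 2024: 2024-05-25.
Last Saturday of June 2024: 2024-06-29.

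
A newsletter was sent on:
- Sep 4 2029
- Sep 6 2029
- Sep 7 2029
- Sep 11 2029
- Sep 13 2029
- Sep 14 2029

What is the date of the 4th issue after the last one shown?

Gaps: 2, 1, 4, 2, 1 days — not constant, but cyclic with period 3.
The events fall on every Tuesday, Thursday and Friday.
Next Tuesday: Sep 18 2029.
Next Thursday: Sep 20 2029.
The following Friday is Sep 21 2029.
Next Tuesday: Sep 25 2029.

Sep 25 2029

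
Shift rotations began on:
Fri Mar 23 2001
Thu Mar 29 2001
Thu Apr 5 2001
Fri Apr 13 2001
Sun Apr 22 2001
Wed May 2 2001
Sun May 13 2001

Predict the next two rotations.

Fri May 25 2001, Thu Jun 7 2001

Intervals are 6, 7, 8, 9, 10, 11 days — an arithmetic progression with common difference 1.
Next gap: 12 days. Sun May 13 2001 + 12 days = Fri May 25 2001.
Next gap: 13 days. Fri May 25 2001 + 13 days = Thu Jun 7 2001.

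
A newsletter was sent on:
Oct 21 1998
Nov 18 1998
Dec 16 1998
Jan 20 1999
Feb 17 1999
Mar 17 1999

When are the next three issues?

These are Wednesdays at 28- or 35-day spacing (28, 28, 35, 28, 28).
The pattern: 3rd Wednesday of the month.
April 1999 — 3rd Wednesday is Apr 21 1999.
May 1999 — 3rd Wednesday is May 19 1999.
June 1999 — 3rd Wednesday is Jun 16 1999.

Apr 21 1999, May 19 1999, Jun 16 1999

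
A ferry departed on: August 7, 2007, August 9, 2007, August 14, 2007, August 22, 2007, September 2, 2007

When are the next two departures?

Gaps: 2, 5, 8, 11 days — each gap is 3 larger than the previous one.
Next gap: 14 days. September 2, 2007 + 14 days = September 16, 2007.
Next gap: 17 days. September 16, 2007 + 17 days = October 3, 2007.

September 16, 2007; October 3, 2007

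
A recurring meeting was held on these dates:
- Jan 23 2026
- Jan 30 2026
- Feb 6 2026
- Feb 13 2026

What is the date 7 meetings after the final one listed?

Apr 3 2026

Every event comes 7 days after the last (7, 7, 7).
Feb 13 2026 + 7 days = Feb 20 2026.
Feb 20 2026 + 7 days = Feb 27 2026.
Feb 27 2026 + 7 days = Mar 6 2026.
Mar 6 2026 + 7 days = Mar 13 2026.
Mar 13 2026 + 7 days = Mar 20 2026.
Mar 20 2026 + 7 days = Mar 27 2026.
Mar 27 2026 + 7 days = Apr 3 2026.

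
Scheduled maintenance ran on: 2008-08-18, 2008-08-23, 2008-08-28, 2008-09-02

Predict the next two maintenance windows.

2008-09-07, 2008-09-12

Gaps between consecutive events: 5, 5, 5 days — a constant 5-day interval.
2008-09-02 + 5 days = 2008-09-07.
2008-09-07 + 5 days = 2008-09-12.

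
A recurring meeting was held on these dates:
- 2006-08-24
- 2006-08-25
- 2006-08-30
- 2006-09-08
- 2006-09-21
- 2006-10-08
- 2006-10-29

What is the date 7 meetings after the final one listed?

2007-07-15

Gaps: 1, 5, 9, 13, 17, 21 days — each gap is 4 larger than the previous one.
Next gap: 25 days. 2006-10-29 + 25 days = 2006-11-23.
Next gap: 29 days. 2006-11-23 + 29 days = 2006-12-22.
Next gap: 33 days. 2006-12-22 + 33 days = 2007-01-24.
Next gap: 37 days. 2007-01-24 + 37 days = 2007-03-02.
Next gap: 41 days. 2007-03-02 + 41 days = 2007-04-12.
Next gap: 45 days. 2007-04-12 + 45 days = 2007-05-27.
Next gap: 49 days. 2007-05-27 + 49 days = 2007-07-15.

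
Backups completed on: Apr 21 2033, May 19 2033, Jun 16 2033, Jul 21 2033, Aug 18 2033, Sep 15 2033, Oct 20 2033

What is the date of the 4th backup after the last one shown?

Feb 16 2034

Gaps: 28, 28, 35, 28, 28, 35 days — a mix of 28 and 35. Every date is a Thursday.
Each is the 3rd Thursday of its month.
November 2033 — 3rd Thursday is Nov 17 2033.
3rd Thursday of December 2033: Dec 15 2033.
3rd Thursday of January 2034: Jan 19 2034.
3rd Thursday of February 2034: Feb 16 2034.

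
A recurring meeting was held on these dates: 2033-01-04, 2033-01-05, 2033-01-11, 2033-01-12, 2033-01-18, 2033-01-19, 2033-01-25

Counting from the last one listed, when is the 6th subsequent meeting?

The gap pattern 1, 6, 1, 6, 1, 6 repeats every 2 events.
These are the Tuesdays and Wednesdays of each week.
Next Wednesday: 2033-01-26.
The following Tuesday is 2033-02-01.
Next Wednesday: 2033-02-02.
Next Tuesday: 2033-02-08.
The following Wednesday is 2033-02-09.
The following Tuesday is 2033-02-15.

2033-02-15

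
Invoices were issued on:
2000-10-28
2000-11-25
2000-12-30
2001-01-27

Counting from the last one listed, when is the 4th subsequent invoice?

2001-05-26

All Saturdays; the gaps (28, 35, 28) vary with month length.
This is the last Saturday of each month.
Last Saturday of February 2001: 2001-02-24.
March 2001 ends with Saturday 2001-03-31.
Last Saturday of April 2001: 2001-04-28.
Last Saturday of May 2001: 2001-05-26.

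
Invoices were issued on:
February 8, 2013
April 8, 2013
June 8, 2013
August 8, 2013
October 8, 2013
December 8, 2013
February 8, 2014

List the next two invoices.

April 8, 2014; June 8, 2014

Gaps: 59, 61, 61, 61, 61, 62 days — not constant. Every event is on the 8th of the month.
Pattern: the 8th of every 2 months.
April 2014: April 8, 2014.
June 2014: June 8, 2014.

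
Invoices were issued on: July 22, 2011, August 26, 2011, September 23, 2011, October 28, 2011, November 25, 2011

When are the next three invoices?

December 23, 2011; January 27, 2012; February 24, 2012

These are Fridays at 28- or 35-day spacing (35, 28, 35, 28).
The pattern: 4th Friday of the month.
December 2011 — 4th Friday is December 23, 2011.
4th Friday of January 2012: January 27, 2012.
February 2012 — 4th Friday is February 24, 2012.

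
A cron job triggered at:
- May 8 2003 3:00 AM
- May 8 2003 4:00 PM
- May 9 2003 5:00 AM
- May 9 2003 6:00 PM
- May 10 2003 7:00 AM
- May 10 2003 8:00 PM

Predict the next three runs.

May 11 2003 9:00 AM, May 11 2003 10:00 PM, May 12 2003 11:00 AM

Gaps: 13, 13, 13, 13, 13 hours — each event is 13 hours after the previous one.
May 10 2003 8:00 PM + 13 h = May 11 2003 9:00 AM.
May 11 2003 9:00 AM + 13 h = May 11 2003 10:00 PM.
May 11 2003 10:00 PM + 13 h = May 12 2003 11:00 AM.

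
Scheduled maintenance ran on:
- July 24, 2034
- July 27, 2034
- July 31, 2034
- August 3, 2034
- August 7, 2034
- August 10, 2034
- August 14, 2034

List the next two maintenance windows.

Every event lands on a Monday or Thursday (gaps cycle 3, 4, 3, 4, 3, 4).
So the schedule is: every Monday and Thursday.
The following Thursday is August 17, 2034.
The following Monday is August 21, 2034.

August 17, 2034; August 21, 2034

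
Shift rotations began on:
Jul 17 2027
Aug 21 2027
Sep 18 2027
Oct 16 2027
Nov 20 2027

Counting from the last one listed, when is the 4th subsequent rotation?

Mar 18 2028

These are Saturdays at 28- or 35-day spacing (35, 28, 28, 35).
The pattern: 3rd Saturday of the month.
December 2027 — 3rd Saturday is Dec 18 2027.
January 2028 — 3rd Saturday is Jan 15 2028.
3rd Saturday of February 2028: Feb 19 2028.
3rd Saturday of March 2028: Mar 18 2028.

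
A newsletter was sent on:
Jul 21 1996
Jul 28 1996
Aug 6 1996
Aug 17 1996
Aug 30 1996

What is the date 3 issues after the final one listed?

Oct 20 1996

Gaps: 7, 9, 11, 13 days — each gap is 2 larger than the previous one.
Next gap: 15 days. Aug 30 1996 + 15 days = Sep 14 1996.
Next gap: 17 days. Sep 14 1996 + 17 days = Oct 1 1996.
Next gap: 19 days. Oct 1 1996 + 19 days = Oct 20 1996.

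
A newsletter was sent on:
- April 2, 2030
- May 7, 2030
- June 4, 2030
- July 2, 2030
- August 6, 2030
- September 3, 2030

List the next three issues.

October 1, 2030; November 5, 2030; December 3, 2030

All dates are Tuesdays, 35, 28, 28, 35, 28 days apart.
Specifically, the 1st Tuesday of each month.
1st Tuesday of October 2030: October 1, 2030.
1st Tuesday of November 2030: November 5, 2030.
1st Tuesday of December 2030: December 3, 2030.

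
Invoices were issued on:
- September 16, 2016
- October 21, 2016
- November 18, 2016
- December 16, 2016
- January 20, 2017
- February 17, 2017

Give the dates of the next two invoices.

All dates are Fridays, 35, 28, 28, 35, 28 days apart.
Specifically, the 3rd Friday of each month.
March 2017 — 3rd Friday is March 17, 2017.
April 2017 — 3rd Friday is April 21, 2017.

March 17, 2017; April 21, 2017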